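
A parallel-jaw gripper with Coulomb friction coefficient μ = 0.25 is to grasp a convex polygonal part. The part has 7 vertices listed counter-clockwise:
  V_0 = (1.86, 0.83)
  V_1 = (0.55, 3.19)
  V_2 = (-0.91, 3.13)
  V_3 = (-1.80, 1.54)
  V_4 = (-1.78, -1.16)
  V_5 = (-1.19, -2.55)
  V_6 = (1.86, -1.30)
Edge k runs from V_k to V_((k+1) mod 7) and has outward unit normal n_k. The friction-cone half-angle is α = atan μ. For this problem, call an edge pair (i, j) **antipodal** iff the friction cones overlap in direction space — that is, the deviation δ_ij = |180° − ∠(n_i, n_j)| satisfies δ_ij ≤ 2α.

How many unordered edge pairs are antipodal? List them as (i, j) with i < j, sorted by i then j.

count = 4; pairs: (0,4), (1,5), (3,6), (4,6)

α = atan 0.25 = 14.04°;  2α = 28.07°
n_0 = (+0.8743, +0.4853)
n_1 = (-0.0411, +0.9992)
n_2 = (-0.8726, +0.4884)
n_3 = (-1.0000, -0.0074)
n_4 = (-0.9205, -0.3907)
n_5 = (+0.3792, -0.9253)
n_6 = (+1.0000, -0.0000)
  (0,1): δ = 116.68°  ·
  (0,2): δ = 58.27°  ·
  (0,3): δ = 28.61°  ·
  (0,4): δ = 6.03°  ✓
  (0,5): δ = 83.25°  ·
  (0,6): δ = 150.97°  ·
  (1,2): δ = 121.59°  ·
  (1,3): δ = 91.93°  ·
  (1,4): δ = 69.35°  ·
  (1,5): δ = 19.93°  ✓
  (1,6): δ = 87.65°  ·
  (2,3): δ = 150.34°  ·
  (2,4): δ = 127.76°  ·
  (2,5): δ = 38.48°  ·
  (2,6): δ = 29.24°  ·
  (3,4): δ = 157.43°  ·
  (3,5): δ = 68.14°  ·
  (3,6): δ = 0.42°  ✓
  (4,5): δ = 90.71°  ·
  (4,6): δ = 23.00°  ✓
  (5,6): δ = 112.29°  ·
antipodal pairs: 4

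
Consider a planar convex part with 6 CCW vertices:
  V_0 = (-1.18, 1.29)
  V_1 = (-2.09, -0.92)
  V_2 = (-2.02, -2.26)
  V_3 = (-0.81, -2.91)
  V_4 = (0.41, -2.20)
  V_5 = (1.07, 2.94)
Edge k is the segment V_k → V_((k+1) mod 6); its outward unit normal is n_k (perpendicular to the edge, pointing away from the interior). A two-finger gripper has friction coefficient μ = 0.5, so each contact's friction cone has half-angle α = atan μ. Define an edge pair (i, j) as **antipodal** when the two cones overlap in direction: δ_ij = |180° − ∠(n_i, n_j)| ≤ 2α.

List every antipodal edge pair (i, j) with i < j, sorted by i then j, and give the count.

count = 5; pairs: (0,3), (0,4), (1,4), (3,5), (4,5)

α = atan 0.5 = 26.57°;  2α = 53.13°
n_0 = (-0.9247, +0.3807)
n_1 = (-0.9986, -0.0522)
n_2 = (-0.4732, -0.8809)
n_3 = (+0.5030, -0.8643)
n_4 = (+0.9919, -0.1274)
n_5 = (-0.5914, +0.8064)
  (0,1): δ = 154.63°  ·
  (0,2): δ = 95.86°  ·
  (0,3): δ = 37.42°  ✓
  (0,4): δ = 15.06°  ✓
  (0,5): δ = 148.63°  ·
  (1,2): δ = 121.23°  ·
  (1,3): δ = 62.79°  ·
  (1,4): δ = 10.31°  ✓
  (1,5): δ = 123.26°  ·
  (2,3): δ = 121.56°  ·
  (2,4): δ = 69.07°  ·
  (2,5): δ = 64.50°  ·
  (3,4): δ = 127.52°  ·
  (3,5): δ = 6.06°  ✓
  (4,5): δ = 46.43°  ✓
antipodal pairs: 5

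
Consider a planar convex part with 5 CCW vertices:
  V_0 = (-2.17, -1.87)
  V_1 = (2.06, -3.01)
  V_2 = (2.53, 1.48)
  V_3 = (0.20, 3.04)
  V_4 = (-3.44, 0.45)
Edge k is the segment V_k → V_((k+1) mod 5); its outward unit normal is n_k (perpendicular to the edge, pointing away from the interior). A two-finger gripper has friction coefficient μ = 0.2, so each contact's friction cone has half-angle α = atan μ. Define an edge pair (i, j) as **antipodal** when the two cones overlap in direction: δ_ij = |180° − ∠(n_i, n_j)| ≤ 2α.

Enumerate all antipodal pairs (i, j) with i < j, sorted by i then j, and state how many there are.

count = 1; pairs: (0,2)

α = atan 0.2 = 11.31°;  2α = 22.62°
n_0 = (-0.2602, -0.9655)
n_1 = (+0.9946, -0.1041)
n_2 = (+0.5563, +0.8310)
n_3 = (-0.5798, +0.8148)
n_4 = (-0.8772, -0.4802)
  (0,1): δ = 80.89°  ·
  (0,2): δ = 18.72°  ✓
  (0,3): δ = 50.52°  ·
  (0,4): δ = 133.78°  ·
  (1,2): δ = 117.83°  ·
  (1,3): δ = 48.59°  ·
  (1,4): δ = 34.67°  ·
  (2,3): δ = 110.76°  ·
  (2,4): δ = 27.50°  ·
  (3,4): δ = 96.74°  ·
antipodal pairs: 1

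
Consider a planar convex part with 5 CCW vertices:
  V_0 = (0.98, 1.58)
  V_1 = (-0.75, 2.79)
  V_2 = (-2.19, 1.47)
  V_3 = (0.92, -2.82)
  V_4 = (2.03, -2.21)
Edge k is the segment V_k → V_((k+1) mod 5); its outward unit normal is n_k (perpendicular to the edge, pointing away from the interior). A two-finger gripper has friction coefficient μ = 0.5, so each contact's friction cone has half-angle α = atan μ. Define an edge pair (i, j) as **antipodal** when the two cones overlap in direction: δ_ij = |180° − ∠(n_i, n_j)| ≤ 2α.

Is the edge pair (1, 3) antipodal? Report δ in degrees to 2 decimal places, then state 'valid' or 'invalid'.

α = atan 0.5 = 26.57°;  2α = 53.13°
edge 1: e_1 = (-1.44, -1.32);  n_1 = (-0.6757, +0.7372)
edge 3: e_3 = (+1.11, +0.61);  n_3 = (+0.4816, -0.8764)
∠(n_1, n_3) = 166.28°
δ = |180° − 166.28°| = 13.72°
13.72° ≤ 2α = 53.13°  →  valid

δ = 13.72°, valid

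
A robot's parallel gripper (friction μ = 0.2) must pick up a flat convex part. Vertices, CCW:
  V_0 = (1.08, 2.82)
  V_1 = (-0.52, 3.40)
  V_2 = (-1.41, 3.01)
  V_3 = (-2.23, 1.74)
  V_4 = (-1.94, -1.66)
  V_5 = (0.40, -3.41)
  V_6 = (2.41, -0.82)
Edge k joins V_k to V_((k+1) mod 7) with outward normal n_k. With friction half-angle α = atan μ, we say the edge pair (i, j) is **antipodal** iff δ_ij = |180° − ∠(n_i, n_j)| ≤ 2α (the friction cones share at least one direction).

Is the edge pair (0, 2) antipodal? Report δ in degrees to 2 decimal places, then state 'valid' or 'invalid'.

α = atan 0.2 = 11.31°;  2α = 22.62°
edge 0: e_0 = (-1.60, +0.58);  n_0 = (+0.3408, +0.9401)
edge 2: e_2 = (-0.82, -1.27);  n_2 = (-0.8401, +0.5424)
∠(n_0, n_2) = 77.08°
δ = |180° − 77.08°| = 102.92°
102.92° > 2α = 22.62°  →  invalid

δ = 102.92°, invalid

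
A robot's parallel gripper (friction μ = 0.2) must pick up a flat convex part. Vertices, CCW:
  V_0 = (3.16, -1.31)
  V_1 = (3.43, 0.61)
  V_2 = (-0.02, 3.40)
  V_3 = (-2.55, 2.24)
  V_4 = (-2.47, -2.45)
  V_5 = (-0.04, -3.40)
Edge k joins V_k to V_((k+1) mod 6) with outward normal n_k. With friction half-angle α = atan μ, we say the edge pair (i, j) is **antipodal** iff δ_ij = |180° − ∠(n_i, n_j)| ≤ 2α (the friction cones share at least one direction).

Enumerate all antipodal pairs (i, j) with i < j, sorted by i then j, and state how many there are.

α = atan 0.2 = 11.31°;  2α = 22.62°
n_0 = (+0.9903, -0.1393)
n_1 = (+0.6288, +0.7776)
n_2 = (-0.4168, +0.9090)
n_3 = (-0.9999, -0.0171)
n_4 = (-0.3641, -0.9314)
n_5 = (+0.5468, -0.8372)
  (0,1): δ = 120.96°  ·
  (0,2): δ = 57.36°  ·
  (0,3): δ = 8.98°  ✓
  (0,4): δ = 76.65°  ·
  (0,5): δ = 131.15°  ·
  (1,2): δ = 116.41°  ·
  (1,3): δ = 50.06°  ·
  (1,4): δ = 17.61°  ✓
  (1,5): δ = 72.11°  ·
  (2,3): δ = 113.65°  ·
  (2,4): δ = 45.98°  ·
  (2,5): δ = 8.52°  ✓
  (3,4): δ = 112.33°  ·
  (3,5): δ = 57.83°  ·
  (4,5): δ = 125.50°  ·
antipodal pairs: 3

count = 3; pairs: (0,3), (1,4), (2,5)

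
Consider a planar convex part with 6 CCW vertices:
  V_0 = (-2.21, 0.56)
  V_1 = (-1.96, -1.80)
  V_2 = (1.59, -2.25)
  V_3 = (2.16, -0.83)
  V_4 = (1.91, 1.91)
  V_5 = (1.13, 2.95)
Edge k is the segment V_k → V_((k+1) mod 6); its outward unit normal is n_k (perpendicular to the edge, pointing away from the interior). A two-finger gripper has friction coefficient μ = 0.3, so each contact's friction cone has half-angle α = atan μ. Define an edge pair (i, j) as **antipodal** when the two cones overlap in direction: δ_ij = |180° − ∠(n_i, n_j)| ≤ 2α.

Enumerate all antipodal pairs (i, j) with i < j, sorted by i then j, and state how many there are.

α = atan 0.3 = 16.70°;  2α = 33.40°
n_0 = (-0.9944, -0.1053)
n_1 = (-0.1258, -0.9921)
n_2 = (+0.9280, -0.3725)
n_3 = (+0.9959, +0.0909)
n_4 = (+0.8000, +0.6000)
n_5 = (-0.5819, +0.8132)
  (0,1): δ = 103.27°  ·
  (0,2): δ = 27.92°  ✓
  (0,3): δ = 0.83°  ✓
  (0,4): δ = 30.82°  ✓
  (0,5): δ = 119.54°  ·
  (1,2): δ = 104.65°  ·
  (1,3): δ = 77.56°  ·
  (1,4): δ = 45.91°  ·
  (1,5): δ = 42.81°  ·
  (2,3): δ = 152.92°  ·
  (2,4): δ = 121.26°  ·
  (2,5): δ = 32.54°  ✓
  (3,4): δ = 148.34°  ·
  (3,5): δ = 59.63°  ·
  (4,5): δ = 91.28°  ·
antipodal pairs: 4

count = 4; pairs: (0,2), (0,3), (0,4), (2,5)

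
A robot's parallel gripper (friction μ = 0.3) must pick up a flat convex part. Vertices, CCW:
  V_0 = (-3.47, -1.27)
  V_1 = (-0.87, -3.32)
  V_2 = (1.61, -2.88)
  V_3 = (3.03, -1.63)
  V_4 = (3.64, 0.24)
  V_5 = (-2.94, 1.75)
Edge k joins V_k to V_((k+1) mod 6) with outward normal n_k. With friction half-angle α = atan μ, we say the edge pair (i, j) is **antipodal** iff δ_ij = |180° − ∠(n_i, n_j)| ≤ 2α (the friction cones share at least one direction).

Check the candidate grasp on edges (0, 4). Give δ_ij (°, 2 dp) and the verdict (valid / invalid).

α = atan 0.3 = 16.70°;  2α = 33.40°
edge 0: e_0 = (+2.60, -2.05);  n_0 = (-0.6192, -0.7853)
edge 4: e_4 = (-6.58, +1.51);  n_4 = (+0.2237, +0.9747)
∠(n_0, n_4) = 154.67°
δ = |180° − 154.67°| = 25.33°
25.33° ≤ 2α = 33.40°  →  valid

δ = 25.33°, valid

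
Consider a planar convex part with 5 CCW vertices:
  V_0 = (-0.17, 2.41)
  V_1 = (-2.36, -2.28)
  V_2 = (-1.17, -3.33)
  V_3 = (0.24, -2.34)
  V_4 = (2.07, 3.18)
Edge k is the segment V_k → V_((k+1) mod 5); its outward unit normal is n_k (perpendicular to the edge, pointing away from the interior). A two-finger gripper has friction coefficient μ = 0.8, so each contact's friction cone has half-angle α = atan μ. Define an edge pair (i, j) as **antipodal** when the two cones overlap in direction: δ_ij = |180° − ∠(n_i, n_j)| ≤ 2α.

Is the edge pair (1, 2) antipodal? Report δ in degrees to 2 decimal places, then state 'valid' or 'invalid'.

δ = 103.50°, invalid

α = atan 0.8 = 38.66°;  2α = 77.32°
edge 1: e_1 = (+1.19, -1.05);  n_1 = (-0.6616, -0.7498)
edge 2: e_2 = (+1.41, +0.99);  n_2 = (+0.5746, -0.8184)
∠(n_1, n_2) = 76.50°
δ = |180° − 76.50°| = 103.50°
103.50° > 2α = 77.32°  →  invalid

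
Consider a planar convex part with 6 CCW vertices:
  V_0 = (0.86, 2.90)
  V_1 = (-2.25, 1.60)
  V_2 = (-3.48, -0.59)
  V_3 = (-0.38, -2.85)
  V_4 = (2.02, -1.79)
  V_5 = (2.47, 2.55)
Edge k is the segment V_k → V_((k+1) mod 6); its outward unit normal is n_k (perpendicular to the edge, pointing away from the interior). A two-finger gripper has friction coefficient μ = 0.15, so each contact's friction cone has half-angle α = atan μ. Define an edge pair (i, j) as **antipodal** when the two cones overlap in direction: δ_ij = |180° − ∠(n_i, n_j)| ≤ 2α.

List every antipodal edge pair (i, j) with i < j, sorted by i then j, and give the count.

α = atan 0.15 = 8.53°;  2α = 17.06°
n_0 = (-0.3857, +0.9226)
n_1 = (-0.8719, +0.4897)
n_2 = (-0.5891, -0.8081)
n_3 = (+0.4040, -0.9148)
n_4 = (+0.9947, -0.1031)
n_5 = (+0.2124, +0.9772)
  (0,1): δ = 142.01°  ·
  (0,2): δ = 58.78°  ·
  (0,3): δ = 1.14°  ✓
  (0,4): δ = 61.40°  ·
  (0,5): δ = 145.05°  ·
  (1,2): δ = 96.77°  ·
  (1,3): δ = 36.85°  ·
  (1,4): δ = 23.40°  ·
  (1,5): δ = 107.06°  ·
  (2,3): δ = 120.08°  ·
  (2,4): δ = 59.83°  ·
  (2,5): δ = 23.83°  ·
  (3,4): δ = 119.75°  ·
  (3,5): δ = 36.09°  ·
  (4,5): δ = 96.35°  ·
antipodal pairs: 1

count = 1; pairs: (0,3)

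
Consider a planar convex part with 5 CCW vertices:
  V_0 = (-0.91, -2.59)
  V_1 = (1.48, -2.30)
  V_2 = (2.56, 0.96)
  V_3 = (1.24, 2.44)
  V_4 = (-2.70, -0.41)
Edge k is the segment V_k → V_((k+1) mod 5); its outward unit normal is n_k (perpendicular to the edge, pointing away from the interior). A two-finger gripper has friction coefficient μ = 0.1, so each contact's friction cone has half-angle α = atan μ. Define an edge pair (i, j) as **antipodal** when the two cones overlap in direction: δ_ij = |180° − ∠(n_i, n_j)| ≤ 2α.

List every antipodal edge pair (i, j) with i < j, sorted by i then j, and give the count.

α = atan 0.1 = 5.71°;  2α = 11.42°
n_0 = (+0.1205, -0.9927)
n_1 = (+0.9493, -0.3145)
n_2 = (+0.7463, +0.6656)
n_3 = (-0.5861, +0.8102)
n_4 = (-0.7729, -0.6346)
  (0,1): δ = 115.25°  ·
  (0,2): δ = 55.19°  ·
  (0,3): δ = 28.96°  ·
  (0,4): δ = 122.47°  ·
  (1,2): δ = 119.94°  ·
  (1,3): δ = 35.79°  ·
  (1,4): δ = 57.72°  ·
  (2,3): δ = 95.85°  ·
  (2,4): δ = 2.34°  ✓
  (3,4): δ = 86.49°  ·
antipodal pairs: 1

count = 1; pairs: (2,4)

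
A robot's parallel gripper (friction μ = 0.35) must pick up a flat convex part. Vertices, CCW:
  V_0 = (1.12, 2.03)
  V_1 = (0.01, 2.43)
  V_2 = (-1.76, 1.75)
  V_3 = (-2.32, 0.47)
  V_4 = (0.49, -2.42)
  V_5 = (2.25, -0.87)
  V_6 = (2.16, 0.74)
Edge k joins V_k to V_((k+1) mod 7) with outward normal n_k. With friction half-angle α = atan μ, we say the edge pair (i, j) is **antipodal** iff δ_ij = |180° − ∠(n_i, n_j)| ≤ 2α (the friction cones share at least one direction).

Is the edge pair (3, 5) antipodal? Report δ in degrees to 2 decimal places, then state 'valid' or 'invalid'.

α = atan 0.35 = 19.29°;  2α = 38.58°
edge 3: e_3 = (+2.81, -2.89);  n_3 = (-0.7170, -0.6971)
edge 5: e_5 = (-0.09, +1.61);  n_5 = (+0.9984, +0.0558)
∠(n_3, n_5) = 139.00°
δ = |180° − 139.00°| = 41.00°
41.00° > 2α = 38.58°  →  invalid

δ = 41.00°, invalid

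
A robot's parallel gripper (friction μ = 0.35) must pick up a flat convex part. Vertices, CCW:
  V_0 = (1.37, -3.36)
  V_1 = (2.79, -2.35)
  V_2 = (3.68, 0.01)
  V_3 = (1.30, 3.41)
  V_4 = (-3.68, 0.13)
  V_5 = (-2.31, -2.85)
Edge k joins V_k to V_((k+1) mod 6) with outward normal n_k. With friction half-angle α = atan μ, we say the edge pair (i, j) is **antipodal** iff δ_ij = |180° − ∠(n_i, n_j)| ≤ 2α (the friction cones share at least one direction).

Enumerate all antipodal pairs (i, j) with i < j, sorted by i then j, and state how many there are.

count = 3; pairs: (0,3), (1,3), (2,4)

α = atan 0.35 = 19.29°;  2α = 38.58°
n_0 = (+0.5796, -0.8149)
n_1 = (+0.9357, -0.3529)
n_2 = (+0.8192, +0.5735)
n_3 = (-0.5500, +0.8351)
n_4 = (-0.9086, -0.4177)
n_5 = (-0.1373, -0.9905)
  (0,1): δ = 146.09°  ·
  (0,2): δ = 90.43°  ·
  (0,3): δ = 2.05°  ✓
  (0,4): δ = 79.27°  ·
  (0,5): δ = 136.69°  ·
  (1,2): δ = 124.35°  ·
  (1,3): δ = 35.97°  ✓
  (1,4): δ = 45.35°  ·
  (1,5): δ = 102.77°  ·
  (2,3): δ = 91.62°  ·
  (2,4): δ = 10.30°  ✓
  (2,5): δ = 47.12°  ·
  (3,4): δ = 98.68°  ·
  (3,5): δ = 41.26°  ·
  (4,5): δ = 122.58°  ·
antipodal pairs: 3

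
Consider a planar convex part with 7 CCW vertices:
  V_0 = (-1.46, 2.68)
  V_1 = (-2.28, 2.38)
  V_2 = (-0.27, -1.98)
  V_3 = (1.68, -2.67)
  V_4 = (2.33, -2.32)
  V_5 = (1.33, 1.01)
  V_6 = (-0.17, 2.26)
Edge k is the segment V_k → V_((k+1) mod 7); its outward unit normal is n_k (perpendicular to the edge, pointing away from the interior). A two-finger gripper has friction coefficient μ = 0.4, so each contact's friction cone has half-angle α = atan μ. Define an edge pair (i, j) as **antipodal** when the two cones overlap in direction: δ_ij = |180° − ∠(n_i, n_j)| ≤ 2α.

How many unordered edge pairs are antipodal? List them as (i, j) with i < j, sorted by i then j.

α = atan 0.4 = 21.80°;  2α = 43.60°
n_0 = (-0.3436, +0.9391)
n_1 = (-0.9081, -0.4187)
n_2 = (-0.3336, -0.9427)
n_3 = (+0.4741, -0.8805)
n_4 = (+0.9577, +0.2876)
n_5 = (+0.6402, +0.7682)
n_6 = (+0.3096, +0.9509)
  (0,1): δ = 85.35°  ·
  (0,2): δ = 39.58°  ✓
  (0,3): δ = 8.21°  ✓
  (0,4): δ = 86.62°  ·
  (0,5): δ = 120.10°  ·
  (0,6): δ = 141.87°  ·
  (1,2): δ = 134.24°  ·
  (1,3): δ = 86.45°  ·
  (1,4): δ = 8.04°  ✓
  (1,5): δ = 25.44°  ✓
  (1,6): δ = 47.22°  ·
  (2,3): δ = 132.21°  ·
  (2,4): δ = 53.80°  ·
  (2,5): δ = 20.32°  ✓
  (2,6): δ = 1.45°  ✓
  (3,4): δ = 101.59°  ·
  (3,5): δ = 68.11°  ·
  (3,6): δ = 46.34°  ·
  (4,5): δ = 146.52°  ·
  (4,6): δ = 124.75°  ·
  (5,6): δ = 158.23°  ·
antipodal pairs: 6

count = 6; pairs: (0,2), (0,3), (1,4), (1,5), (2,5), (2,6)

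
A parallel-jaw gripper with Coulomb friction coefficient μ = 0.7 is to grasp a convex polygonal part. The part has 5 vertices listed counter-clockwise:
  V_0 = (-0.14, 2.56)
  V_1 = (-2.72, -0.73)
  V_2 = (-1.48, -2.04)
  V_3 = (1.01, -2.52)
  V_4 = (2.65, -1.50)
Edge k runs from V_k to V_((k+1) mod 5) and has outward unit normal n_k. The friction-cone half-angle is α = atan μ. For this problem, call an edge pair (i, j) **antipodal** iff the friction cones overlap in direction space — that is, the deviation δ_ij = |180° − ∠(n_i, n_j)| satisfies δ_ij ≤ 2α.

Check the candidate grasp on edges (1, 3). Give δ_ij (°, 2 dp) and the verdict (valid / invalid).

α = atan 0.7 = 34.99°;  2α = 69.98°
edge 1: e_1 = (+1.24, -1.31);  n_1 = (-0.7262, -0.6874)
edge 3: e_3 = (+1.64, +1.02);  n_3 = (+0.5281, -0.8492)
∠(n_1, n_3) = 78.45°
δ = |180° − 78.45°| = 101.55°
101.55° > 2α = 69.98°  →  invalid

δ = 101.55°, invalid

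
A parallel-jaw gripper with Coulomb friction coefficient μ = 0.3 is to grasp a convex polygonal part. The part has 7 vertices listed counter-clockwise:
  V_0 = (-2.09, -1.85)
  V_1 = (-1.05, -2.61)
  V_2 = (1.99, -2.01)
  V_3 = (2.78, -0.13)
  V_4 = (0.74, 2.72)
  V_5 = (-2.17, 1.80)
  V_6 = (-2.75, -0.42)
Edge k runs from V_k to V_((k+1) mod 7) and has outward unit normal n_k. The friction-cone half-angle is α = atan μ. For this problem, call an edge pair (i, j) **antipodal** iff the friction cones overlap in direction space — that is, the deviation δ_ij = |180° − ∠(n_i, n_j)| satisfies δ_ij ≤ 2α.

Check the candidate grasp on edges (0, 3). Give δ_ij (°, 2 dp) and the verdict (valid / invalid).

δ = 18.25°, valid

α = atan 0.3 = 16.70°;  2α = 33.40°
edge 0: e_0 = (+1.04, -0.76);  n_0 = (-0.5900, -0.8074)
edge 3: e_3 = (-2.04, +2.85);  n_3 = (+0.8132, +0.5820)
∠(n_0, n_3) = 161.75°
δ = |180° − 161.75°| = 18.25°
18.25° ≤ 2α = 33.40°  →  valid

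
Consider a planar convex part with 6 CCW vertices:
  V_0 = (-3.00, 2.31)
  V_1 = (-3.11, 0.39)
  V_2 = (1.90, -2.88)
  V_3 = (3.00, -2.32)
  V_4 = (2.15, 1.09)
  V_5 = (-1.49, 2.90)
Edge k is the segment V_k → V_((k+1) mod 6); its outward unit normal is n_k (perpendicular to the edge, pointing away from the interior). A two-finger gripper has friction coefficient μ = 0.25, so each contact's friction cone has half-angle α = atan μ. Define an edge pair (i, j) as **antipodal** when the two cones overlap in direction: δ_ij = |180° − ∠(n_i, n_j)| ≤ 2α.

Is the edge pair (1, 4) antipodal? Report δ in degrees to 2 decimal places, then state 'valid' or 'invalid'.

α = atan 0.25 = 14.04°;  2α = 28.07°
edge 1: e_1 = (+5.01, -3.27);  n_1 = (-0.5466, -0.8374)
edge 4: e_4 = (-3.64, +1.81);  n_4 = (+0.4452, +0.8954)
∠(n_1, n_4) = 173.31°
δ = |180° − 173.31°| = 6.69°
6.69° ≤ 2α = 28.07°  →  valid

δ = 6.69°, valid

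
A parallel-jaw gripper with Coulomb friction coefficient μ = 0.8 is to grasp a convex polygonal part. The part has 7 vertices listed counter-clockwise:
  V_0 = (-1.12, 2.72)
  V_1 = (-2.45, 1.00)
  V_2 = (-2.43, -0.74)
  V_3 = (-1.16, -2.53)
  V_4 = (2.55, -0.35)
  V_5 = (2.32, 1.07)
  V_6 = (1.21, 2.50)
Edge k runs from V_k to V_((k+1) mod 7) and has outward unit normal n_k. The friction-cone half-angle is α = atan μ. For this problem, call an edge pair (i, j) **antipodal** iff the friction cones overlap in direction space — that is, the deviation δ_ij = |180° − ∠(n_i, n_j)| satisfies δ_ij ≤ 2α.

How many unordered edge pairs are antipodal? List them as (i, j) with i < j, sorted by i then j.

count = 10; pairs: (0,3), (0,4), (0,5), (1,3), (1,4), (1,5), (2,4), (2,5), (2,6), (3,6)

α = atan 0.8 = 38.66°;  2α = 77.32°
n_0 = (-0.7911, +0.6117)
n_1 = (-0.9999, -0.0115)
n_2 = (-0.8156, -0.5786)
n_3 = (+0.5066, -0.8622)
n_4 = (+0.9871, +0.1599)
n_5 = (+0.7899, +0.6132)
n_6 = (+0.0940, +0.9956)
  (0,1): δ = 141.63°  ·
  (0,2): δ = 106.93°  ·
  (0,3): δ = 21.85°  ✓
  (0,4): δ = 46.91°  ✓
  (0,5): δ = 75.53°  ✓
  (0,6): δ = 122.32°  ·
  (1,2): δ = 145.30°  ·
  (1,3): δ = 60.22°  ✓
  (1,4): δ = 8.54°  ✓
  (1,5): δ = 37.16°  ✓
  (1,6): δ = 83.95°  ·
  (2,3): δ = 94.92°  ·
  (2,4): δ = 26.16°  ✓
  (2,5): δ = 2.46°  ✓
  (2,6): δ = 49.25°  ✓
  (3,4): δ = 111.24°  ·
  (3,5): δ = 82.62°  ·
  (3,6): δ = 35.83°  ✓
  (4,5): δ = 151.38°  ·
  (4,6): δ = 104.59°  ·
  (5,6): δ = 133.21°  ·
antipodal pairs: 10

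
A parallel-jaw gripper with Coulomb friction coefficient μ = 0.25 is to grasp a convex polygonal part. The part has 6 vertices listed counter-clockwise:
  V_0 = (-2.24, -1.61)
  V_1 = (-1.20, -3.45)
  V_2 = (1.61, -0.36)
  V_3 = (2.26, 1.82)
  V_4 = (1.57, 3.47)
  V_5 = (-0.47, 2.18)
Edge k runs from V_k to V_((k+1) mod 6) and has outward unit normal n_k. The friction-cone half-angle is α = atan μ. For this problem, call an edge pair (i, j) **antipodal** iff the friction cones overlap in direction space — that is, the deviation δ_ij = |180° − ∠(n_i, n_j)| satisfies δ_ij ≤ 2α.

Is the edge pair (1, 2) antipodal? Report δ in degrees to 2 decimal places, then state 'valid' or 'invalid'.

δ = 154.32°, invalid

α = atan 0.25 = 14.04°;  2α = 28.07°
edge 1: e_1 = (+2.81, +3.09);  n_1 = (+0.7398, -0.6728)
edge 2: e_2 = (+0.65, +2.18);  n_2 = (+0.9583, -0.2857)
∠(n_1, n_2) = 25.68°
δ = |180° − 25.68°| = 154.32°
154.32° > 2α = 28.07°  →  invalid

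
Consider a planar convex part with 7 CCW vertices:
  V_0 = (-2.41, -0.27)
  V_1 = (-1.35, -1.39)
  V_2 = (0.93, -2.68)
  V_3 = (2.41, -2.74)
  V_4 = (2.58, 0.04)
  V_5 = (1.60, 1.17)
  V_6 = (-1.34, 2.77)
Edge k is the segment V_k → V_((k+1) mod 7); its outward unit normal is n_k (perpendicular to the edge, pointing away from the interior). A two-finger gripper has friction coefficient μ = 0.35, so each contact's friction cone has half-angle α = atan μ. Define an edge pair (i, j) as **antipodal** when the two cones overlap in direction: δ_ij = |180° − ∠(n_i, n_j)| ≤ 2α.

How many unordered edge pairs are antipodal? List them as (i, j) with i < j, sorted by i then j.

α = atan 0.35 = 19.29°;  2α = 38.58°
n_0 = (-0.7263, -0.6874)
n_1 = (-0.4924, -0.8703)
n_2 = (-0.0405, -0.9992)
n_3 = (+0.9981, -0.0610)
n_4 = (+0.7555, +0.6552)
n_5 = (+0.4780, +0.8784)
n_6 = (-0.9433, +0.3320)
  (0,1): δ = 162.92°  ·
  (0,2): δ = 135.74°  ·
  (0,3): δ = 46.92°  ·
  (0,4): δ = 2.49°  ✓
  (0,5): δ = 18.02°  ✓
  (0,6): δ = 117.19°  ·
  (1,2): δ = 152.82°  ·
  (1,3): δ = 64.00°  ·
  (1,4): δ = 19.57°  ✓
  (1,5): δ = 0.94°  ✓
  (1,6): δ = 100.11°  ·
  (2,3): δ = 91.18°  ·
  (2,4): δ = 46.74°  ·
  (2,5): δ = 26.23°  ✓
  (2,6): δ = 72.93°  ·
  (3,4): δ = 135.57°  ·
  (3,5): δ = 115.06°  ·
  (3,6): δ = 15.89°  ✓
  (4,5): δ = 159.49°  ·
  (4,6): δ = 60.32°  ·
  (5,6): δ = 80.83°  ·
antipodal pairs: 6

count = 6; pairs: (0,4), (0,5), (1,4), (1,5), (2,5), (3,6)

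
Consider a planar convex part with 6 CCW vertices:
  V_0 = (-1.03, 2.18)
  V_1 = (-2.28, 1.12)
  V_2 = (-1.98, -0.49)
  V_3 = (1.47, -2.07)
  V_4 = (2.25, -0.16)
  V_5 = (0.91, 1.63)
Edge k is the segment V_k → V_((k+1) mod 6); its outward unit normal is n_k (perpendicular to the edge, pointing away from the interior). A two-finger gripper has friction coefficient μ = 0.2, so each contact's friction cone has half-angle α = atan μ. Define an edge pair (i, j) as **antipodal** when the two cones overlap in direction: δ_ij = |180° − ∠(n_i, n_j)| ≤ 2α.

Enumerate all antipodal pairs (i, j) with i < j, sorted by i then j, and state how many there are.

α = atan 0.2 = 11.31°;  2α = 22.62°
n_0 = (-0.6468, +0.7627)
n_1 = (-0.9831, -0.1832)
n_2 = (-0.4164, -0.9092)
n_3 = (+0.9258, -0.3781)
n_4 = (+0.8005, +0.5993)
n_5 = (+0.2728, +0.9621)
  (0,1): δ = 119.74°  ·
  (0,2): δ = 64.90°  ·
  (0,3): δ = 27.49°  ·
  (0,4): δ = 86.52°  ·
  (0,5): δ = 123.87°  ·
  (1,2): δ = 125.16°  ·
  (1,3): δ = 32.77°  ·
  (1,4): δ = 26.26°  ·
  (1,5): δ = 63.62°  ·
  (2,3): δ = 87.61°  ·
  (2,4): δ = 28.57°  ·
  (2,5): δ = 8.78°  ✓
  (3,4): δ = 120.97°  ·
  (3,5): δ = 83.61°  ·
  (4,5): δ = 142.65°  ·
antipodal pairs: 1

count = 1; pairs: (2,5)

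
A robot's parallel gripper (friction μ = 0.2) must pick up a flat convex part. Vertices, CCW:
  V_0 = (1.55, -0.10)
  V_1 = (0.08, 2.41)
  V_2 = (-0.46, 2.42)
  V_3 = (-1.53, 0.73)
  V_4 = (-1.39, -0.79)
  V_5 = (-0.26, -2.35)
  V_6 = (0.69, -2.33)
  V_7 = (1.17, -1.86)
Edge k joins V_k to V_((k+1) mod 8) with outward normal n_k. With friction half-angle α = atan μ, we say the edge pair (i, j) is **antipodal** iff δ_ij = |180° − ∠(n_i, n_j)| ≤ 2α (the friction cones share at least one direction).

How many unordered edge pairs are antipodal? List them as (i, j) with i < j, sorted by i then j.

α = atan 0.2 = 11.31°;  2α = 22.62°
n_0 = (+0.8629, +0.5054)
n_1 = (+0.0185, +0.9998)
n_2 = (-0.8449, +0.5349)
n_3 = (-0.9958, -0.0917)
n_4 = (-0.8099, -0.5866)
n_5 = (+0.0210, -0.9998)
n_6 = (+0.6996, -0.7145)
n_7 = (+0.9775, -0.2110)
  (0,1): δ = 121.42°  ·
  (0,2): δ = 62.70°  ·
  (0,3): δ = 25.09°  ·
  (0,4): δ = 5.56°  ✓
  (0,5): δ = 60.85°  ·
  (0,6): δ = 104.04°  ·
  (0,7): δ = 137.46°  ·
  (1,2): δ = 121.28°  ·
  (1,3): δ = 83.68°  ·
  (1,4): δ = 53.02°  ·
  (1,5): δ = 2.27°  ✓
  (1,6): δ = 45.46°  ·
  (1,7): δ = 78.88°  ·
  (2,3): δ = 142.40°  ·
  (2,4): δ = 111.74°  ·
  (2,5): δ = 56.45°  ·
  (2,6): δ = 13.26°  ✓
  (2,7): δ = 20.16°  ✓
  (3,4): δ = 149.34°  ·
  (3,5): δ = 94.06°  ·
  (3,6): δ = 50.87°  ·
  (3,7): δ = 17.45°  ✓
  (4,5): δ = 124.71°  ·
  (4,6): δ = 81.52°  ·
  (4,7): δ = 48.10°  ·
  (5,6): δ = 136.81°  ·
  (5,7): δ = 103.39°  ·
  (6,7): δ = 146.58°  ·
antipodal pairs: 5

count = 5; pairs: (0,4), (1,5), (2,6), (2,7), (3,7)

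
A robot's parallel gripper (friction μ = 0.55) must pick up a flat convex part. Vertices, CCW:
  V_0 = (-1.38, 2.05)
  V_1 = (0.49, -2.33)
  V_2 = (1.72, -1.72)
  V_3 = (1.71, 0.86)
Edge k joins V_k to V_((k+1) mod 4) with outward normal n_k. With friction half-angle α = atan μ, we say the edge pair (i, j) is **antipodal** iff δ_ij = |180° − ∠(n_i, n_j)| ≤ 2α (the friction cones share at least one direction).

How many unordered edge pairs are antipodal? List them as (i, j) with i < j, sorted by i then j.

α = atan 0.55 = 28.81°;  2α = 57.62°
n_0 = (-0.9197, -0.3927)
n_1 = (+0.4443, -0.8959)
n_2 = (+1.0000, +0.0039)
n_3 = (+0.3594, +0.9332)
  (0,1): δ = 86.74°  ·
  (0,2): δ = 22.90°  ✓
  (0,3): δ = 45.82°  ✓
  (1,2): δ = 116.16°  ·
  (1,3): δ = 47.44°  ✓
  (2,3): δ = 111.28°  ·
antipodal pairs: 3

count = 3; pairs: (0,2), (0,3), (1,3)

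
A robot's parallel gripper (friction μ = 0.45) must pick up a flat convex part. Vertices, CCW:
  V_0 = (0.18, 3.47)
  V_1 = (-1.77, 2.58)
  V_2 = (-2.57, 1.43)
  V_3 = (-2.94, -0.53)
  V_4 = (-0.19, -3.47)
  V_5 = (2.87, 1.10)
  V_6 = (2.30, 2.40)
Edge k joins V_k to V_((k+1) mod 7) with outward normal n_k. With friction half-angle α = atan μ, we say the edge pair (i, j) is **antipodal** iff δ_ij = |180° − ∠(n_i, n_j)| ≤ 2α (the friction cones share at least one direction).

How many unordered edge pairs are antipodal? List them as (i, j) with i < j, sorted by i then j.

α = atan 0.45 = 24.23°;  2α = 48.46°
n_0 = (-0.4152, +0.9097)
n_1 = (-0.8209, +0.5711)
n_2 = (-0.9826, +0.1855)
n_3 = (-0.7303, -0.6831)
n_4 = (+0.8309, -0.5564)
n_5 = (+0.9158, +0.4016)
n_6 = (+0.4506, +0.8927)
  (0,1): δ = 149.36°  ·
  (0,2): δ = 125.22°  ·
  (0,3): δ = 71.44°  ·
  (0,4): δ = 31.66°  ✓
  (0,5): δ = 89.14°  ·
  (0,6): δ = 128.69°  ·
  (1,2): δ = 155.87°  ·
  (1,3): δ = 102.09°  ·
  (1,4): δ = 1.02°  ✓
  (1,5): δ = 58.50°  ·
  (1,6): δ = 98.04°  ·
  (2,3): δ = 126.22°  ·
  (2,4): δ = 23.12°  ✓
  (2,5): δ = 34.37°  ✓
  (2,6): δ = 73.91°  ·
  (3,4): δ = 76.89°  ·
  (3,5): δ = 19.41°  ✓
  (3,6): δ = 20.13°  ✓
  (4,5): δ = 122.52°  ·
  (4,6): δ = 82.98°  ·
  (5,6): δ = 140.46°  ·
antipodal pairs: 6

count = 6; pairs: (0,4), (1,4), (2,4), (2,5), (3,5), (3,6)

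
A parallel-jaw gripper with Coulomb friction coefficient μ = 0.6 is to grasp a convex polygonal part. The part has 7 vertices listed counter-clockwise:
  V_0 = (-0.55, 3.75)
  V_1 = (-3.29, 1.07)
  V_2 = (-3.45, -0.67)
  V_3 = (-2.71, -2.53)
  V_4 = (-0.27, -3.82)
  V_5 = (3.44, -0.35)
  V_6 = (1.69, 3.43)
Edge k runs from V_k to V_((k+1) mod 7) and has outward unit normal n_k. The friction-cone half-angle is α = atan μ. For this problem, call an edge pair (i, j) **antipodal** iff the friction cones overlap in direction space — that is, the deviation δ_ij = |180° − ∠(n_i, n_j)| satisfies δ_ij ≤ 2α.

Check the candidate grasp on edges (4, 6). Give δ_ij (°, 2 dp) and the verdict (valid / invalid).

δ = 51.22°, valid

α = atan 0.6 = 30.96°;  2α = 61.93°
edge 4: e_4 = (+3.71, +3.47);  n_4 = (+0.6831, -0.7303)
edge 6: e_6 = (-2.24, +0.32);  n_6 = (+0.1414, +0.9899)
∠(n_4, n_6) = 128.78°
δ = |180° − 128.78°| = 51.22°
51.22° ≤ 2α = 61.93°  →  valid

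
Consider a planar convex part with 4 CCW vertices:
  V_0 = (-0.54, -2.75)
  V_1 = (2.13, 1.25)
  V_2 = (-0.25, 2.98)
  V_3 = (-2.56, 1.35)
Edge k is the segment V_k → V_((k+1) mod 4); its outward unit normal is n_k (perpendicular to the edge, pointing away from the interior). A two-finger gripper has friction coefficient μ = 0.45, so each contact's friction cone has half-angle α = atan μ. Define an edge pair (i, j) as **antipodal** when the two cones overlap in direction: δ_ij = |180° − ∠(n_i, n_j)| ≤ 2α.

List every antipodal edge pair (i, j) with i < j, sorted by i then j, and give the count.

count = 2; pairs: (0,2), (1,3)

α = atan 0.45 = 24.23°;  2α = 48.46°
n_0 = (+0.8317, -0.5552)
n_1 = (+0.5880, +0.8089)
n_2 = (-0.5765, +0.8171)
n_3 = (-0.8970, -0.4420)
  (0,1): δ = 92.29°  ·
  (0,2): δ = 21.07°  ✓
  (0,3): δ = 59.95°  ·
  (1,2): δ = 108.78°  ·
  (1,3): δ = 27.76°  ✓
  (2,3): δ = 98.98°  ·
antipodal pairs: 2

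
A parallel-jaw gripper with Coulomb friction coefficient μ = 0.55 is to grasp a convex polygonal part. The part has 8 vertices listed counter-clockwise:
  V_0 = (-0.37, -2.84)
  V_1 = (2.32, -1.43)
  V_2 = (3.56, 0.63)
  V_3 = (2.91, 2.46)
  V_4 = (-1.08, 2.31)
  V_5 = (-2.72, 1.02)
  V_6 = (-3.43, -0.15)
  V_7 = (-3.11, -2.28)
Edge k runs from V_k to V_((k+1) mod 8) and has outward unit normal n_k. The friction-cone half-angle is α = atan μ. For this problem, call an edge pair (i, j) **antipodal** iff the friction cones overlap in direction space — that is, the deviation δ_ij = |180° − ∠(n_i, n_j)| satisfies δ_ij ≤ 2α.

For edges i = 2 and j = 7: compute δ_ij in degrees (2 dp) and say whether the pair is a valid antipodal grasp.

α = atan 0.55 = 28.81°;  2α = 57.62°
edge 2: e_2 = (-0.65, +1.83);  n_2 = (+0.9423, +0.3347)
edge 7: e_7 = (+2.74, -0.56);  n_7 = (-0.2002, -0.9797)
∠(n_2, n_7) = 121.11°
δ = |180° − 121.11°| = 58.89°
58.89° > 2α = 57.62°  →  invalid

δ = 58.89°, invalid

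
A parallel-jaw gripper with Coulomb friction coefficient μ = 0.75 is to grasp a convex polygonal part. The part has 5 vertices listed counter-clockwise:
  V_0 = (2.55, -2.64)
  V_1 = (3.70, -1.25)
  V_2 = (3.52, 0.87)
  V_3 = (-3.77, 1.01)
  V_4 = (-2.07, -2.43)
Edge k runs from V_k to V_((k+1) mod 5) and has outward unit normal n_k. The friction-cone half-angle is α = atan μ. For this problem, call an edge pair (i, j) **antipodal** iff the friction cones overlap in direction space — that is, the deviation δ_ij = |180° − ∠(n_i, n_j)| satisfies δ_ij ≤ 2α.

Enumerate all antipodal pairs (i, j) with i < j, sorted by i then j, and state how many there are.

count = 5; pairs: (0,2), (0,3), (1,3), (2,3), (2,4)

α = atan 0.75 = 36.87°;  2α = 73.74°
n_0 = (+0.7705, -0.6375)
n_1 = (+0.9964, +0.0846)
n_2 = (+0.0192, +0.9998)
n_3 = (-0.8965, -0.4430)
n_4 = (-0.0454, -0.9990)
  (0,1): δ = 135.54°  ·
  (0,2): δ = 51.50°  ✓
  (0,3): δ = 65.90°  ✓
  (0,4): δ = 127.00°  ·
  (1,2): δ = 95.95°  ·
  (1,3): δ = 21.44°  ✓
  (1,4): δ = 82.54°  ·
  (2,3): δ = 62.60°  ✓
  (2,4): δ = 1.50°  ✓
  (3,4): δ = 118.90°  ·
antipodal pairs: 5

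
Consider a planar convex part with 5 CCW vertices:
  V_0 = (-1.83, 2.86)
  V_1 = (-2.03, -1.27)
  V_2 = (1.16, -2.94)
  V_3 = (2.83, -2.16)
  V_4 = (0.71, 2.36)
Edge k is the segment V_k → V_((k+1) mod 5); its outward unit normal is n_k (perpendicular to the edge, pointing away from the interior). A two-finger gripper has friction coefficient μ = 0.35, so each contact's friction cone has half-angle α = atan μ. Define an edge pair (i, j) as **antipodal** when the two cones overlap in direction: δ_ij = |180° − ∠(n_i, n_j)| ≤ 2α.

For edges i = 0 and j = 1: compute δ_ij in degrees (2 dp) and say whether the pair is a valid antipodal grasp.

α = atan 0.35 = 19.29°;  2α = 38.58°
edge 0: e_0 = (-0.20, -4.13);  n_0 = (-0.9988, +0.0484)
edge 1: e_1 = (+3.19, -1.67);  n_1 = (-0.4638, -0.8859)
∠(n_0, n_1) = 65.14°
δ = |180° − 65.14°| = 114.86°
114.86° > 2α = 38.58°  →  invalid

δ = 114.86°, invalid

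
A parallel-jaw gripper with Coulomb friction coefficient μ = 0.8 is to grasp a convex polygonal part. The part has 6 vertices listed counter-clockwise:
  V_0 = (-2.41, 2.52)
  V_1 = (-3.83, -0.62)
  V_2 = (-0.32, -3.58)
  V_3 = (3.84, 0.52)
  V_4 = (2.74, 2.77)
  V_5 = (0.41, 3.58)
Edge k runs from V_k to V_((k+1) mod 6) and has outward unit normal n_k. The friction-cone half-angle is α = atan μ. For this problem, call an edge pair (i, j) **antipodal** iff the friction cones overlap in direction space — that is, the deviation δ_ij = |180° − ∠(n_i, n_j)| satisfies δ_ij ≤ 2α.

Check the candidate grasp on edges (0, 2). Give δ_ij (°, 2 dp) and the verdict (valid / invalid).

δ = 21.08°, valid

α = atan 0.8 = 38.66°;  2α = 77.32°
edge 0: e_0 = (-1.42, -3.14);  n_0 = (-0.9112, +0.4121)
edge 2: e_2 = (+4.16, +4.10);  n_2 = (+0.7020, -0.7122)
∠(n_0, n_2) = 158.92°
δ = |180° − 158.92°| = 21.08°
21.08° ≤ 2α = 77.32°  →  valid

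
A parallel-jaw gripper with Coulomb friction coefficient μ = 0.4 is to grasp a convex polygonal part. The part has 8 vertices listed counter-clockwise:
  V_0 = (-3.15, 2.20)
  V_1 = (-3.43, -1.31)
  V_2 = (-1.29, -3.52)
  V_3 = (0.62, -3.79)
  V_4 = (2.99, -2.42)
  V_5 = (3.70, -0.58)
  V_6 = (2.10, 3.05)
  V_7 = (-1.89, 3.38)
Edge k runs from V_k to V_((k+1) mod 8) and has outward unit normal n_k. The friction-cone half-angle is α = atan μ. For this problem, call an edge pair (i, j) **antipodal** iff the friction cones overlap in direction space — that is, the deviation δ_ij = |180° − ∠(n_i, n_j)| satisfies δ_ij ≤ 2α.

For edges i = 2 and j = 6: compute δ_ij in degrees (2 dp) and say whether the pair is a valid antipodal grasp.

α = atan 0.4 = 21.80°;  2α = 43.60°
edge 2: e_2 = (+1.91, -0.27);  n_2 = (-0.1400, -0.9902)
edge 6: e_6 = (-3.99, +0.33);  n_6 = (+0.0824, +0.9966)
∠(n_2, n_6) = 176.68°
δ = |180° − 176.68°| = 3.32°
3.32° ≤ 2α = 43.60°  →  valid

δ = 3.32°, valid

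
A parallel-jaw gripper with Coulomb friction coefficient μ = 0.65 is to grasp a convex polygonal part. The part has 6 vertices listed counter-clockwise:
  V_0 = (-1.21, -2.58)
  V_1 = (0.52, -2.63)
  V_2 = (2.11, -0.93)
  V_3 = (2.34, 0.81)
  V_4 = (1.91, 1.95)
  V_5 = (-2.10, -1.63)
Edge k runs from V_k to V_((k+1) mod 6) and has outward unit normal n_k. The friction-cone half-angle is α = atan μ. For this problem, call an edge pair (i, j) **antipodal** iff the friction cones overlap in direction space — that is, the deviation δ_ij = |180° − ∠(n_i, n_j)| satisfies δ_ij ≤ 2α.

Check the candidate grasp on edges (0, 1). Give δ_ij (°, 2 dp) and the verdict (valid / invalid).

δ = 131.43°, invalid

α = atan 0.65 = 33.02°;  2α = 66.05°
edge 0: e_0 = (+1.73, -0.05);  n_0 = (-0.0289, -0.9996)
edge 1: e_1 = (+1.59, +1.70);  n_1 = (+0.7303, -0.6831)
∠(n_0, n_1) = 48.57°
δ = |180° − 48.57°| = 131.43°
131.43° > 2α = 66.05°  →  invalid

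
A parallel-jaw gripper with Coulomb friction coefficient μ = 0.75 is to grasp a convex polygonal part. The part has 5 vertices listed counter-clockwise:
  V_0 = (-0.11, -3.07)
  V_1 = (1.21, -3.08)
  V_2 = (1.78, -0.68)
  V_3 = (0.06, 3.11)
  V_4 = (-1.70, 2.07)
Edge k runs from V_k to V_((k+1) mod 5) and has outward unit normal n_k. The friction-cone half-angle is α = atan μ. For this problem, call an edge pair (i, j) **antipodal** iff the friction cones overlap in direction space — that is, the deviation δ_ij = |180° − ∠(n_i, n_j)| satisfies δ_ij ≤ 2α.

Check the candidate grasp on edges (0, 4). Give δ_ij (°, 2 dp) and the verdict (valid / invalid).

δ = 107.62°, invalid

α = atan 0.75 = 36.87°;  2α = 73.74°
edge 0: e_0 = (+1.32, -0.01);  n_0 = (-0.0076, -1.0000)
edge 4: e_4 = (+1.59, -5.14);  n_4 = (-0.9553, -0.2955)
∠(n_0, n_4) = 72.38°
δ = |180° − 72.38°| = 107.62°
107.62° > 2α = 73.74°  →  invalid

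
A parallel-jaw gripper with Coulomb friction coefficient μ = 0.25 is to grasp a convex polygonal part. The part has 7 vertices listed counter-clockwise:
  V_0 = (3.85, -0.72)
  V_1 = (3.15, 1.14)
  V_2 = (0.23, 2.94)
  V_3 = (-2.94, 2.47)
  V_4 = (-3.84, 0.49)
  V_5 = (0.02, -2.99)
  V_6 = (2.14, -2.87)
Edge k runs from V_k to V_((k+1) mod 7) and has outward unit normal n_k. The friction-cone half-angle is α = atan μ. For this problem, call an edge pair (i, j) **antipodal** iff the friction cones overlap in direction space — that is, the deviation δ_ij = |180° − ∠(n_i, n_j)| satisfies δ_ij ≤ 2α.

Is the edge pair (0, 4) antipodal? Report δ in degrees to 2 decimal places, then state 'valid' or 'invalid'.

α = atan 0.25 = 14.04°;  2α = 28.07°
edge 0: e_0 = (-0.70, +1.86);  n_0 = (+0.9359, +0.3522)
edge 4: e_4 = (+3.86, -3.48);  n_4 = (-0.6696, -0.7427)
∠(n_0, n_4) = 152.66°
δ = |180° − 152.66°| = 27.34°
27.34° ≤ 2α = 28.07°  →  valid

δ = 27.34°, valid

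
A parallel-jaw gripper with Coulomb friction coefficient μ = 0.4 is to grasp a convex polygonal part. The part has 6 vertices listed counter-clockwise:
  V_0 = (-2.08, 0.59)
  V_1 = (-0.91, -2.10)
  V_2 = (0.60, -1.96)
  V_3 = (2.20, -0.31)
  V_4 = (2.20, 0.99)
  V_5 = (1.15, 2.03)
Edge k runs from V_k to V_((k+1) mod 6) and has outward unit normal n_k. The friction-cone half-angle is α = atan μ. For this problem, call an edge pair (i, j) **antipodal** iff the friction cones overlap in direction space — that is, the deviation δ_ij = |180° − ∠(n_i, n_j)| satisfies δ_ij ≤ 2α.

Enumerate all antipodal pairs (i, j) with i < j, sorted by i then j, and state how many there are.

α = atan 0.4 = 21.80°;  2α = 43.60°
n_0 = (-0.9170, -0.3989)
n_1 = (+0.0923, -0.9957)
n_2 = (+0.7179, -0.6961)
n_3 = (+1.0000, -0.0000)
n_4 = (+0.7037, +0.7105)
n_5 = (-0.4072, +0.9133)
  (0,1): δ = 108.21°  ·
  (0,2): δ = 67.62°  ·
  (0,3): δ = 23.51°  ✓
  (0,4): δ = 21.77°  ✓
  (0,5): δ = 90.52°  ·
  (1,2): δ = 139.42°  ·
  (1,3): δ = 95.30°  ·
  (1,4): δ = 50.02°  ·
  (1,5): δ = 18.73°  ✓
  (2,3): δ = 135.88°  ·
  (2,4): δ = 90.61°  ·
  (2,5): δ = 21.85°  ✓
  (3,4): δ = 134.73°  ·
  (3,5): δ = 65.97°  ·
  (4,5): δ = 111.25°  ·
antipodal pairs: 4

count = 4; pairs: (0,3), (0,4), (1,5), (2,5)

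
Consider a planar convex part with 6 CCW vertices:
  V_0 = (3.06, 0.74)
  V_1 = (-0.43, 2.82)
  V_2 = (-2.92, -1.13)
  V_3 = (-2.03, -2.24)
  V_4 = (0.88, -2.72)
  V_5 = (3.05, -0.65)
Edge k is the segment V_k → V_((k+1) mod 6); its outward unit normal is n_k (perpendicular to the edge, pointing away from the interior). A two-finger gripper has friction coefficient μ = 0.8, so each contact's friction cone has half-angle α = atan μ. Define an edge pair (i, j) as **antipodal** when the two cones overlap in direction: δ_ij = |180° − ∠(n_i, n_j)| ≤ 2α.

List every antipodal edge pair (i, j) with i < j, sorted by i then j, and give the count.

count = 7; pairs: (0,2), (0,3), (0,4), (1,3), (1,4), (1,5), (2,5)

α = atan 0.8 = 38.66°;  2α = 77.32°
n_0 = (+0.5120, +0.8590)
n_1 = (-0.8459, +0.5333)
n_2 = (-0.7802, -0.6256)
n_3 = (-0.1627, -0.9867)
n_4 = (+0.6902, -0.7236)
n_5 = (+1.0000, -0.0072)
  (0,1): δ = 91.43°  ·
  (0,2): δ = 20.48°  ✓
  (0,3): δ = 21.43°  ✓
  (0,4): δ = 74.44°  ✓
  (0,5): δ = 120.38°  ·
  (1,2): δ = 109.05°  ·
  (1,3): δ = 67.14°  ✓
  (1,4): δ = 14.12°  ✓
  (1,5): δ = 31.81°  ✓
  (2,3): δ = 138.09°  ·
  (2,4): δ = 85.07°  ·
  (2,5): δ = 39.13°  ✓
  (3,4): δ = 126.98°  ·
  (3,5): δ = 81.05°  ·
  (4,5): δ = 134.06°  ·
antipodal pairs: 7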